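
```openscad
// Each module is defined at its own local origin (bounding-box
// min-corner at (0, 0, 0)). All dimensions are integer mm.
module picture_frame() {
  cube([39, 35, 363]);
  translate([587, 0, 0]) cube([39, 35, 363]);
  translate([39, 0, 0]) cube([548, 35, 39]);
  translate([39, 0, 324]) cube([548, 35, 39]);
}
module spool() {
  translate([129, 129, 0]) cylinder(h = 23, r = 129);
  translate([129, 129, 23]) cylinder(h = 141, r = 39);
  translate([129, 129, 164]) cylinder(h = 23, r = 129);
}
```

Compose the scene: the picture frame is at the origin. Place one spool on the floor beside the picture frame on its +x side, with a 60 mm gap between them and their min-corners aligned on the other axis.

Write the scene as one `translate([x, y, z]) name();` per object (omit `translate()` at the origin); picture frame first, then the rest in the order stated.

picture_frame();
translate([686, 0, 0]) spool();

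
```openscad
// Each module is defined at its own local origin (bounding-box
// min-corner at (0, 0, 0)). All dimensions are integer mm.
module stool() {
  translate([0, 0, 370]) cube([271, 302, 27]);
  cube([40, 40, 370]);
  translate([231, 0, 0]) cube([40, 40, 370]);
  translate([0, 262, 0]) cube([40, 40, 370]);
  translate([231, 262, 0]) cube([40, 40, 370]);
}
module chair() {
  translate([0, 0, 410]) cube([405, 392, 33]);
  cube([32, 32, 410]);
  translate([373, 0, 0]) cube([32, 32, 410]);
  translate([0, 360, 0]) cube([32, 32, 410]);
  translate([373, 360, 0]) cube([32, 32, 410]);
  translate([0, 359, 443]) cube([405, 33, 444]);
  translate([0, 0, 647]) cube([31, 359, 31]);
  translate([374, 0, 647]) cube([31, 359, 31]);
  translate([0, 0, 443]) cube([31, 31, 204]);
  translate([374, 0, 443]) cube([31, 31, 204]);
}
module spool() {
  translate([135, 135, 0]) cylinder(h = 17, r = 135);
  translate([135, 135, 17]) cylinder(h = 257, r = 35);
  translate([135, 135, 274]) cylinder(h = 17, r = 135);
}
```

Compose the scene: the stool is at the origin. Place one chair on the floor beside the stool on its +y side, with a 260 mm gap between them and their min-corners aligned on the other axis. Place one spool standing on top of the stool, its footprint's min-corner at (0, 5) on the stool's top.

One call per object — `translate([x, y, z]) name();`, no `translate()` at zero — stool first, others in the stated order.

stool();
translate([0, 562, 0]) chair();
translate([0, 5, 397]) spool();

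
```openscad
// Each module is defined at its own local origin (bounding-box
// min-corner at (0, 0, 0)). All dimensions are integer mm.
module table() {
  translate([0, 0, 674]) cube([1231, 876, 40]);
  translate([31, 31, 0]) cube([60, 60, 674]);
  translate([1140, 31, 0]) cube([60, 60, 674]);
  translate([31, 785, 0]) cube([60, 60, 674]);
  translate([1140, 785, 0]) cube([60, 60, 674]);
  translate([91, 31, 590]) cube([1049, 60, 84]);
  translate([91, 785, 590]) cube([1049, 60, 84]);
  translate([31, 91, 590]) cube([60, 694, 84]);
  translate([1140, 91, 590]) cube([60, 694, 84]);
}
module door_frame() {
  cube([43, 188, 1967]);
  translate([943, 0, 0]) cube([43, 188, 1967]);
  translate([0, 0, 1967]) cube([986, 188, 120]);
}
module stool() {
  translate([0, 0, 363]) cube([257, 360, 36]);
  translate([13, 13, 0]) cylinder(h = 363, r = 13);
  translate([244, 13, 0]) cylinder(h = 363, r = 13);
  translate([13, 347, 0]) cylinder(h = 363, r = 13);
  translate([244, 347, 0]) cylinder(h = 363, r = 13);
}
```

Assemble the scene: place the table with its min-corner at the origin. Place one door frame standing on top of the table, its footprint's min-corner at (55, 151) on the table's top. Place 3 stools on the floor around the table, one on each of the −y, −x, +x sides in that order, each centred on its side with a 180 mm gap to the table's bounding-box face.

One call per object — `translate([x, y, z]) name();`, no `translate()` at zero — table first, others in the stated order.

table();
translate([55, 151, 714]) door_frame();
translate([487, -540, 0]) stool();
translate([-437, 258, 0]) stool();
translate([1411, 258, 0]) stool();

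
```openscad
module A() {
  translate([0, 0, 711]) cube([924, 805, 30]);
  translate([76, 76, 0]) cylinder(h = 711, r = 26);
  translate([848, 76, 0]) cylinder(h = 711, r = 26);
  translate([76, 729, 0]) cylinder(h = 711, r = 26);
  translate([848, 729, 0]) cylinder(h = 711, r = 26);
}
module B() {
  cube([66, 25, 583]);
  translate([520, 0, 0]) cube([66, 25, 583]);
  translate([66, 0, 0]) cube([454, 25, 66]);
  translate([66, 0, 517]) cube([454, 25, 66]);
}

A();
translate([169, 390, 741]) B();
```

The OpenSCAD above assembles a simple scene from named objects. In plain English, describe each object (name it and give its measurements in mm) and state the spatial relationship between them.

A is a table: top 924 mm (x) × 805 mm (y), 30 mm thick, upper face at z = 741 mm, on four round legs of 52 mm diameter, each leg's bounding box inset 50 mm from the nearest pair of top edges, running from z = 0 to the bottom of the top.

B is a rectangular picture frame lying in the x–z plane (depth along y). The opening is 454 mm wide (x) by 451 mm tall (z), surrounded by a border 66 mm wide on all four sides. The frame is 25 mm deep and is made of two full-height vertical stiles with two horizontal rails fitted between them.

The picture frame is on top of the table, centred.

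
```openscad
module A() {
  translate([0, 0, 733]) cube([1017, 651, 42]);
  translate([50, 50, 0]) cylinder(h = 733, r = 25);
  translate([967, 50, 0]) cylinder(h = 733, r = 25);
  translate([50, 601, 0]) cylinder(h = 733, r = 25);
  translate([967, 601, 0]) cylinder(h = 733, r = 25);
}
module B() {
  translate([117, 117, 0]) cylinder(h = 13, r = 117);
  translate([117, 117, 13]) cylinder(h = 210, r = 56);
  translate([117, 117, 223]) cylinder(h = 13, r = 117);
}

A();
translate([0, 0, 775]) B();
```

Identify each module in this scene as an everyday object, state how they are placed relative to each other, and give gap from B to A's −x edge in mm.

The spool's min-x is at 0; the table's min-x is 0; gap = 0 mm.

A is a table. B is a spool. The spool is on top of the table. The gap from the spool to the table's −x edge is 0 mm.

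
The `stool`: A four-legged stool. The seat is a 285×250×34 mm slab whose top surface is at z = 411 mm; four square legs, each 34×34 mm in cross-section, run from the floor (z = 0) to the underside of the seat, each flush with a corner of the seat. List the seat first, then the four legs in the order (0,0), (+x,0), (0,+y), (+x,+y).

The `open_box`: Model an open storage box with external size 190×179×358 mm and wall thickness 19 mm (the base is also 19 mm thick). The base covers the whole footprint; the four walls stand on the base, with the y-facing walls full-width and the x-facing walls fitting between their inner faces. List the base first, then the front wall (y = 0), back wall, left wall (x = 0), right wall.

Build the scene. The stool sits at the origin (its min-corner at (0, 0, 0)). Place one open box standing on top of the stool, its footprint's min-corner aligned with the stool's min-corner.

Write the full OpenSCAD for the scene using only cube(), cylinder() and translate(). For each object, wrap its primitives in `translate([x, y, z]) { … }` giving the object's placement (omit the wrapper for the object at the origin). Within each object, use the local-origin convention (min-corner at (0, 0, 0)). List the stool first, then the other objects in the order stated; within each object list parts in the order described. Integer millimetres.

translate([0, 0, 377]) cube([285, 250, 34]);
cube([34, 34, 377]);
translate([251, 0, 0]) cube([34, 34, 377]);
translate([0, 216, 0]) cube([34, 34, 377]);
translate([251, 216, 0]) cube([34, 34, 377]);
translate([0, 0, 411]) {
  cube([190, 179, 19]);
  translate([0, 0, 19]) cube([190, 19, 339]);
  translate([0, 160, 19]) cube([190, 19, 339]);
  translate([0, 19, 19]) cube([19, 141, 339]);
  translate([171, 19, 19]) cube([19, 141, 339]);
}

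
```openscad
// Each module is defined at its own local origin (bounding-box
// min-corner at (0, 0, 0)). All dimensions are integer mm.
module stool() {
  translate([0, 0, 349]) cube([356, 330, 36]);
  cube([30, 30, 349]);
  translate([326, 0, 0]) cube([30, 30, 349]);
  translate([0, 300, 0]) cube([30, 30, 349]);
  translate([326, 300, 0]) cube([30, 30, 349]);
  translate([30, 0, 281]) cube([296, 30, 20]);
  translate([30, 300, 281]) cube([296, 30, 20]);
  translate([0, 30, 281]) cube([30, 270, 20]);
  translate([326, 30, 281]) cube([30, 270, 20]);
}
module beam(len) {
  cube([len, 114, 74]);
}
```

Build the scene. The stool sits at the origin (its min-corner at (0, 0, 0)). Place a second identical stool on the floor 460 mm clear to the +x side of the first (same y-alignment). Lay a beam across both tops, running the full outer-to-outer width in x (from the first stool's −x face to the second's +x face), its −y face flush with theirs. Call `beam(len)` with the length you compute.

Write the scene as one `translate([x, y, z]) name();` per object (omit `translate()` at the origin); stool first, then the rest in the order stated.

stool();
translate([816, 0, 0]) stool();
translate([0, 0, 385]) beam(1172);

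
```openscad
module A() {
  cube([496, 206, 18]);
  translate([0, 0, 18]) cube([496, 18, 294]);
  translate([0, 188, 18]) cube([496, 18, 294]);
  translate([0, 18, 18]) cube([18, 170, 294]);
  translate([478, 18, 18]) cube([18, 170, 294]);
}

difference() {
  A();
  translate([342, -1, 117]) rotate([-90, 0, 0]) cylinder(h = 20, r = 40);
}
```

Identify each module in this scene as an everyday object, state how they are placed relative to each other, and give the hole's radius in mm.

A is an open box. The open box has a circular hole through its front wall. The hole's radius is 40 mm.

The subtracted cylinder has r = 40 mm.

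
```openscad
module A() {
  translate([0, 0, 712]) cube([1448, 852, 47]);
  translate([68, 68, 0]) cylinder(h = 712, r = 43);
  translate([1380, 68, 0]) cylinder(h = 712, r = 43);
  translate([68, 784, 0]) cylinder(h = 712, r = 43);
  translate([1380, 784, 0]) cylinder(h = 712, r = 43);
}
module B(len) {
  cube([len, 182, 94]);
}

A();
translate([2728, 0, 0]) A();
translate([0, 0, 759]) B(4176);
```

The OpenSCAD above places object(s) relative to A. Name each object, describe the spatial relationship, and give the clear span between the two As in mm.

A is a table. B is a beam. A beam spans the tops of two tables. The clear span between the two tables is 1280 mm.

Second table starts at x = 2728; first ends at x = 1448; clear span = 2728 − 1448 = 1280 mm.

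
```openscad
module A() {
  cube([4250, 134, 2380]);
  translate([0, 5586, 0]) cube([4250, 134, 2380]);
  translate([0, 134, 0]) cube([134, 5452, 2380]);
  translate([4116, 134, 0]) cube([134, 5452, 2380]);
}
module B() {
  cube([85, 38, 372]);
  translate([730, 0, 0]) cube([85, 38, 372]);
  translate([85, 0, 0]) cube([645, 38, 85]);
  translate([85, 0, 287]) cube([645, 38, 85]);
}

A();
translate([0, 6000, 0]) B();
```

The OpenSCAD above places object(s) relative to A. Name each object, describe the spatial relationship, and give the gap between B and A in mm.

The picture frame's nearest face is 280 mm from the house frame's +y face.

A is a house frame. B is a picture frame. The picture frame is on the floor beside the house frame on its +y side. The gap between the picture frame and the house frame is 280 mm.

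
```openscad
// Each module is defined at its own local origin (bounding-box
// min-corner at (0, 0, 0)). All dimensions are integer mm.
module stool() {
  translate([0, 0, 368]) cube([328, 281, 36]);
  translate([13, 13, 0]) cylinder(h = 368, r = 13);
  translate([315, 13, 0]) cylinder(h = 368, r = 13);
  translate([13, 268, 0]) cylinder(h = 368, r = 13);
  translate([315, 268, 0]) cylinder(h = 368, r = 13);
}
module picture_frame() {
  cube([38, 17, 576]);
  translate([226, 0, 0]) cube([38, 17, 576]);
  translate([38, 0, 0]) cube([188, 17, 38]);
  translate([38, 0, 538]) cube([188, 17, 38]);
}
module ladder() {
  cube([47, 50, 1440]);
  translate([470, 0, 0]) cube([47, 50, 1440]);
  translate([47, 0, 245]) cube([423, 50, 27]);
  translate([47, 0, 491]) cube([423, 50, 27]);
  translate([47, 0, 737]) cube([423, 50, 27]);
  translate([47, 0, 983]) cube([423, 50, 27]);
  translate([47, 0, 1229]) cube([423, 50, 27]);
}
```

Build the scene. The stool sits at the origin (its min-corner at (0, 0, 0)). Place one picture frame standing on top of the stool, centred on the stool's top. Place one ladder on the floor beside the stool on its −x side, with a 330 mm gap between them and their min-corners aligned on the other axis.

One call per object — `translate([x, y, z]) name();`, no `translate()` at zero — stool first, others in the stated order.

stool();
translate([32, 132, 404]) picture_frame();
translate([-847, 0, 0]) ladder();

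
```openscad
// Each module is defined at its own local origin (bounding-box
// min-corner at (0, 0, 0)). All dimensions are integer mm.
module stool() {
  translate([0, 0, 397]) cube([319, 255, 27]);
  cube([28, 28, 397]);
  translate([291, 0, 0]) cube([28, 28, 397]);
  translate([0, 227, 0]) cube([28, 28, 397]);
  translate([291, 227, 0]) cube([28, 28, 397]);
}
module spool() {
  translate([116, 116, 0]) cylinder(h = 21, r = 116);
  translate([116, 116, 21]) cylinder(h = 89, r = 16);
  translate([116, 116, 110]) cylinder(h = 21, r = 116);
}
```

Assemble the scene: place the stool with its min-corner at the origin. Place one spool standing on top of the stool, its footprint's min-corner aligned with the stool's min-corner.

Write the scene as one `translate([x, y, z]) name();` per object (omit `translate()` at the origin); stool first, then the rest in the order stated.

stool();
translate([0, 0, 424]) spool();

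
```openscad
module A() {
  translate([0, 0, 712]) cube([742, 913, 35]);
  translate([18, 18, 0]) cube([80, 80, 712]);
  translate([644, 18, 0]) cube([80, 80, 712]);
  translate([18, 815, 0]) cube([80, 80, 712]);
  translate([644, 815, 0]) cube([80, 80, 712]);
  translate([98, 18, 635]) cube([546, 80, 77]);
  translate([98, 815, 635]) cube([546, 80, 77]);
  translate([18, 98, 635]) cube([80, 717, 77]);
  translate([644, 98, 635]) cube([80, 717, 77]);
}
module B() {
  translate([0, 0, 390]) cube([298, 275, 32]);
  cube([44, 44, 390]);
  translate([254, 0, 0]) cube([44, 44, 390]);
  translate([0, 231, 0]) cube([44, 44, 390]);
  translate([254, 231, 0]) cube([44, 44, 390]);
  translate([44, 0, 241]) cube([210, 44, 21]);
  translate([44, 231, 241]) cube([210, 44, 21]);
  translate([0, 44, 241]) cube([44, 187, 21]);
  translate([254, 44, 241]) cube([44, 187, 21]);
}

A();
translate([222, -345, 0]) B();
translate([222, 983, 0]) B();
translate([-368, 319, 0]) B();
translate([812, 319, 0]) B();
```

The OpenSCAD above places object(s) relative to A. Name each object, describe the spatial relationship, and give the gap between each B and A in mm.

Each stool's nearest face is 70 mm from the table's bounding box.

A is a table. B is a stool. Four stools sit around the table at the −y, +y, −x, +x sides. The gap between each stool and the table is 70 mm.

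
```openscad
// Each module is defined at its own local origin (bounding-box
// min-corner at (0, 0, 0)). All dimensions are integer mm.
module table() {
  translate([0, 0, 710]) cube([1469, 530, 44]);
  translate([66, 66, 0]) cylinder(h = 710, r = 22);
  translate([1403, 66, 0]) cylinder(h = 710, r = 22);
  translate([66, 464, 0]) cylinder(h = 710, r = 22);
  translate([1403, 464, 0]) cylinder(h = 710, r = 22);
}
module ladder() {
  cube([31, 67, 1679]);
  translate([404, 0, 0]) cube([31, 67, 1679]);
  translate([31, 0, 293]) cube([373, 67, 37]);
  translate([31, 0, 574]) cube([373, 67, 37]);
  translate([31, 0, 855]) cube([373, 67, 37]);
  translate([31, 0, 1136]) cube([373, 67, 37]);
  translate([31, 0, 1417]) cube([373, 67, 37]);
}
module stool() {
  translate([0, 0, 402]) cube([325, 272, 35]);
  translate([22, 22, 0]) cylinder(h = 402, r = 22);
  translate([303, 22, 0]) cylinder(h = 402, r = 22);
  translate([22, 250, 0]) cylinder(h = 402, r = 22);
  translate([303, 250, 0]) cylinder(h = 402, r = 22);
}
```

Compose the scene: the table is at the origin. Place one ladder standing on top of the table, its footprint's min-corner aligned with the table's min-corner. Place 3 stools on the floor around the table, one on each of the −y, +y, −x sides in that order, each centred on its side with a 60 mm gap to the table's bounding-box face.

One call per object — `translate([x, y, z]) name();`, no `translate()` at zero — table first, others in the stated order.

table();
translate([0, 0, 754]) ladder();
translate([572, -332, 0]) stool();
translate([572, 590, 0]) stool();
translate([-385, 129, 0]) stool();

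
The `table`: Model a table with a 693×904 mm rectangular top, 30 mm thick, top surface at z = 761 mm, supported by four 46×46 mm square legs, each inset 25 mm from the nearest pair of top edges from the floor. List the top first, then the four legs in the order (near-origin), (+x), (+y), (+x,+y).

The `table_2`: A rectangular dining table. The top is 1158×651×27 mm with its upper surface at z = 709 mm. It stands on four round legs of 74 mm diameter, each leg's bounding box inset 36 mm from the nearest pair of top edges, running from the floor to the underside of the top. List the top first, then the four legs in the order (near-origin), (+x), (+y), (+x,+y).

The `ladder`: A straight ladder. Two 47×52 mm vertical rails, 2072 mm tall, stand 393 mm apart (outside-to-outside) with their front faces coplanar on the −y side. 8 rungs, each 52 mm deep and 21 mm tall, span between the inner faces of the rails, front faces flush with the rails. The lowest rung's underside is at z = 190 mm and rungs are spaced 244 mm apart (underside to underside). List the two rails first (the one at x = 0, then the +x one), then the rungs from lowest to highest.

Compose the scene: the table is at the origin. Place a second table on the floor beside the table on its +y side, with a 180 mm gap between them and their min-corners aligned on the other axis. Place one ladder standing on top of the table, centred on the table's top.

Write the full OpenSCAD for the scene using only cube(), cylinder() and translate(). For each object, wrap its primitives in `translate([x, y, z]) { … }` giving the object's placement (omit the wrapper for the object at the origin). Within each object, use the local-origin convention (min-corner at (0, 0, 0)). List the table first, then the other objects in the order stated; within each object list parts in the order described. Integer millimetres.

translate([0, 0, 731]) cube([693, 904, 30]);
translate([25, 25, 0]) cube([46, 46, 731]);
translate([622, 25, 0]) cube([46, 46, 731]);
translate([25, 833, 0]) cube([46, 46, 731]);
translate([622, 833, 0]) cube([46, 46, 731]);
translate([0, 1084, 0]) {
  translate([0, 0, 682]) cube([1158, 651, 27]);
  translate([73, 73, 0]) cylinder(h = 682, r = 37);
  translate([1085, 73, 0]) cylinder(h = 682, r = 37);
  translate([73, 578, 0]) cylinder(h = 682, r = 37);
  translate([1085, 578, 0]) cylinder(h = 682, r = 37);
}
translate([150, 426, 761]) {
  cube([47, 52, 2072]);
  translate([346, 0, 0]) cube([47, 52, 2072]);
  translate([47, 0, 190]) cube([299, 52, 21]);
  translate([47, 0, 434]) cube([299, 52, 21]);
  translate([47, 0, 678]) cube([299, 52, 21]);
  translate([47, 0, 922]) cube([299, 52, 21]);
  translate([47, 0, 1166]) cube([299, 52, 21]);
  translate([47, 0, 1410]) cube([299, 52, 21]);
  translate([47, 0, 1654]) cube([299, 52, 21]);
  translate([47, 0, 1898]) cube([299, 52, 21]);
}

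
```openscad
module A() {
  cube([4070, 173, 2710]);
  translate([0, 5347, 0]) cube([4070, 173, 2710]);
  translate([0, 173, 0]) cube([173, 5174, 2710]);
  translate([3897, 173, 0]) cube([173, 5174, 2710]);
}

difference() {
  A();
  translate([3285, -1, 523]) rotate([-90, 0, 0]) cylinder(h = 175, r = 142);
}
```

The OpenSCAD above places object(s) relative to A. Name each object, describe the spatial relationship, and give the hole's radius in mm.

A is a house frame. The house frame has a circular hole through its front wall. The hole's radius is 142 mm.

The subtracted cylinder has r = 142 mm.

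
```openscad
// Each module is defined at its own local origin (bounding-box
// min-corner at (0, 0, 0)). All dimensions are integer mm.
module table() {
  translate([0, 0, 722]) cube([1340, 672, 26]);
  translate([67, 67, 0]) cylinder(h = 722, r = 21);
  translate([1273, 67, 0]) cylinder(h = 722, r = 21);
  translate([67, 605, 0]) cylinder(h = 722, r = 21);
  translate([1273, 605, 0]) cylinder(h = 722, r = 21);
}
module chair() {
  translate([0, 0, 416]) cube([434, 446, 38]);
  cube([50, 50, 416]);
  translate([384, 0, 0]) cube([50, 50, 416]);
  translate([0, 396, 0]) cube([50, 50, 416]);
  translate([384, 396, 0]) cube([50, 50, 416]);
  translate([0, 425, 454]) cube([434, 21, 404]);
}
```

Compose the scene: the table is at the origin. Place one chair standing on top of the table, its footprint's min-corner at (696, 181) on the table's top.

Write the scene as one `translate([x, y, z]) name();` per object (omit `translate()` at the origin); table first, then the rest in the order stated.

table();
translate([696, 181, 748]) chair();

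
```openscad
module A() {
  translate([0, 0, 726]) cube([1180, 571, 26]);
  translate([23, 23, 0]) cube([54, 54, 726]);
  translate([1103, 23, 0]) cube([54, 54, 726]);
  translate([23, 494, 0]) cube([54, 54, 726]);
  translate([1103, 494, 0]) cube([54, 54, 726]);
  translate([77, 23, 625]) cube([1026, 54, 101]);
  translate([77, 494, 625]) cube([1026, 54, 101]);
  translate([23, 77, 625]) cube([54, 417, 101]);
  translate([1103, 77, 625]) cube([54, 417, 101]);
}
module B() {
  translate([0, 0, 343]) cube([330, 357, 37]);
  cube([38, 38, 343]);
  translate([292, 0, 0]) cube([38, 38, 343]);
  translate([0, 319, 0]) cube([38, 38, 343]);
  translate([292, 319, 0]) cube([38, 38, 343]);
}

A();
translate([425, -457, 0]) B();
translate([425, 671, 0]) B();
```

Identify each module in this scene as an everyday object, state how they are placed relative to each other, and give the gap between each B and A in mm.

A is a table. B is a stool. Two stools sit around the table at the −y, +y sides. The gap between each stool and the table is 100 mm.

Each stool's nearest face is 100 mm from the table's bounding box.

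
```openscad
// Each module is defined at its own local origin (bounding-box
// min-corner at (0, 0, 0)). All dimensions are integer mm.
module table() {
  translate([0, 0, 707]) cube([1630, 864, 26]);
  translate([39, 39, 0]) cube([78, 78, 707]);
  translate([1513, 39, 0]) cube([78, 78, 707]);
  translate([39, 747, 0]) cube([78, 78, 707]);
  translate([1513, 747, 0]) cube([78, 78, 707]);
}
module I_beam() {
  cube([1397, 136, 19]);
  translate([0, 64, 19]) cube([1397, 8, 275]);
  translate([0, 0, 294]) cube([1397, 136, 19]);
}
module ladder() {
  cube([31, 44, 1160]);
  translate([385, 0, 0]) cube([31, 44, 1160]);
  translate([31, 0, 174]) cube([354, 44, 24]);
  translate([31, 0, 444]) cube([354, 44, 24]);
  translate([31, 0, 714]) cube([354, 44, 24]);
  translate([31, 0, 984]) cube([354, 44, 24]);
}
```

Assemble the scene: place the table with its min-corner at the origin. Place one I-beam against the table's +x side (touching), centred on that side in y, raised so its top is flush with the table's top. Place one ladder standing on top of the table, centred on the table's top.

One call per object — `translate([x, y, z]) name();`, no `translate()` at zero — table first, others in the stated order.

table();
translate([1630, 364, 420]) I_beam();
translate([607, 410, 733]) ladder();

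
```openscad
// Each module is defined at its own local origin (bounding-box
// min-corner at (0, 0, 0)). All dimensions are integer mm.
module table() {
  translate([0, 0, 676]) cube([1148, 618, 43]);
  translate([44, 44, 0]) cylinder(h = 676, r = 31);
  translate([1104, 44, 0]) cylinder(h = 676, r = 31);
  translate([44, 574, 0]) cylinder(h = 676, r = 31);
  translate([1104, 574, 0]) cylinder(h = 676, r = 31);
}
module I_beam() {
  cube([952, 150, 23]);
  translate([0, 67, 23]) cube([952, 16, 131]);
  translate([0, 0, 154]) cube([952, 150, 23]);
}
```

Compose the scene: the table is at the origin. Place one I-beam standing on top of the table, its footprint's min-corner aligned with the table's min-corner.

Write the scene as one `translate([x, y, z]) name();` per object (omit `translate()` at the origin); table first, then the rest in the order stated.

table();
translate([0, 0, 719]) I_beam();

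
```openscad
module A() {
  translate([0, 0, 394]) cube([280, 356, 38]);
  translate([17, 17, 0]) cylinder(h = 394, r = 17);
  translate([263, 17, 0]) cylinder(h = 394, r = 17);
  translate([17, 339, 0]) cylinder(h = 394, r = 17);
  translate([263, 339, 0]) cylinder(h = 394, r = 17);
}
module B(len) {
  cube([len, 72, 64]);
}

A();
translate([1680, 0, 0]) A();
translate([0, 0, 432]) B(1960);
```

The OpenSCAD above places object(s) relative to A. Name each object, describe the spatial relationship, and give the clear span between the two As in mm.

A is a stool. B is a beam. A beam spans the tops of two stools. The clear span between the two stools is 1400 mm.

Second stool starts at x = 1680; first ends at x = 280; clear span = 1680 − 280 = 1400 mm.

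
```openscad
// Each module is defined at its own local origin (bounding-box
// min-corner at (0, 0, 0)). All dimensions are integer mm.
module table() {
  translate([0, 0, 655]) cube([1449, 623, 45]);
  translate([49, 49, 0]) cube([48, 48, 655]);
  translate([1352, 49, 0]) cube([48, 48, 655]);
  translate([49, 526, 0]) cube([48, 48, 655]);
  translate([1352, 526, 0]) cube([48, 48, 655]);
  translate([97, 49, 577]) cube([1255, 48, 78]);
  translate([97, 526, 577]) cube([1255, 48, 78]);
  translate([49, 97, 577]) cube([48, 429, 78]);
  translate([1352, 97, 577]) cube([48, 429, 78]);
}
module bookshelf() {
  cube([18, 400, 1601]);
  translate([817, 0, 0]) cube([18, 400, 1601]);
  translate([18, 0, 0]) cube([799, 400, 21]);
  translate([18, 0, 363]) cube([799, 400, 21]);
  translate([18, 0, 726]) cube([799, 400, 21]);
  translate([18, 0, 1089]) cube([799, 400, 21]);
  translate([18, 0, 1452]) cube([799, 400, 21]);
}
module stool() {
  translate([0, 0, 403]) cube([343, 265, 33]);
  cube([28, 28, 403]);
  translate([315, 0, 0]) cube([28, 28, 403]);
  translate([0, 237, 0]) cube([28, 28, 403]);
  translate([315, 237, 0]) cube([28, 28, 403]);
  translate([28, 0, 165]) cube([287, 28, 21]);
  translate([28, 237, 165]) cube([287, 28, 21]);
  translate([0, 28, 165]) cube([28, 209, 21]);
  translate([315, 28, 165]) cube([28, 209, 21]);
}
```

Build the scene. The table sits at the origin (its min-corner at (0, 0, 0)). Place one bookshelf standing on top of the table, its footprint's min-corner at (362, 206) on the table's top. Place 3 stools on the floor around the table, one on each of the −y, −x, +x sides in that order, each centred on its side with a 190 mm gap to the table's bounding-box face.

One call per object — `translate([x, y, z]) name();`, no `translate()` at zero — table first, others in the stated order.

table();
translate([362, 206, 700]) bookshelf();
translate([553, -455, 0]) stool();
translate([-533, 179, 0]) stool();
translate([1639, 179, 0]) stool();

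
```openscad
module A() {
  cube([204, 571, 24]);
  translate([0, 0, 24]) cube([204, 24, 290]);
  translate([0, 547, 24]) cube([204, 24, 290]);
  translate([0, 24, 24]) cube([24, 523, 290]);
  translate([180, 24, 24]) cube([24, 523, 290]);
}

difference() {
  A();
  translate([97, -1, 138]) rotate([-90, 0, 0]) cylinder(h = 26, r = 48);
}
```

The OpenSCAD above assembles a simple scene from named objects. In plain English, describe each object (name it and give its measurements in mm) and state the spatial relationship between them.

A is an open-topped rectangular box: outside dimensions 204×571×314 mm, with a uniform wall and base thickness of 24 mm. The base is a full 204×571 slab on the floor; four walls sit on top of the base. The front and back walls (the −y and +y sides) span the full width; the two side walls fit between them.

The open box has a circular hole of radius 48 mm through its front wall, centred at (x = 97, z = 138).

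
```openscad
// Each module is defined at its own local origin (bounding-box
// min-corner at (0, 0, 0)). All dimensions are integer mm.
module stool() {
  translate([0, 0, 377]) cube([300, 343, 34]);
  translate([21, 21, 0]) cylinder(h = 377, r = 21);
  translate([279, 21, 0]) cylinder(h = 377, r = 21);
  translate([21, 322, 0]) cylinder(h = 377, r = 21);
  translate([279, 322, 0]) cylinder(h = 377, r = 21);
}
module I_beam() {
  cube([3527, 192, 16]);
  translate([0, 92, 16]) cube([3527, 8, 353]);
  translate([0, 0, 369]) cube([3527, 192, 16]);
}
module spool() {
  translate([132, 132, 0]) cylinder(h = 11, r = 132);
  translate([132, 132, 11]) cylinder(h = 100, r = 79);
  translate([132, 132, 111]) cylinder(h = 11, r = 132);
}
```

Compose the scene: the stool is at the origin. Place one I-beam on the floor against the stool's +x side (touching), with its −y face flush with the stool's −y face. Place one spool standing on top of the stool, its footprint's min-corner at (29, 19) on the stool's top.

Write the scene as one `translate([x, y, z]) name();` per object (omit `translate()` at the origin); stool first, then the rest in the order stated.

stool();
translate([300, 0, 0]) I_beam();
translate([29, 19, 411]) spool();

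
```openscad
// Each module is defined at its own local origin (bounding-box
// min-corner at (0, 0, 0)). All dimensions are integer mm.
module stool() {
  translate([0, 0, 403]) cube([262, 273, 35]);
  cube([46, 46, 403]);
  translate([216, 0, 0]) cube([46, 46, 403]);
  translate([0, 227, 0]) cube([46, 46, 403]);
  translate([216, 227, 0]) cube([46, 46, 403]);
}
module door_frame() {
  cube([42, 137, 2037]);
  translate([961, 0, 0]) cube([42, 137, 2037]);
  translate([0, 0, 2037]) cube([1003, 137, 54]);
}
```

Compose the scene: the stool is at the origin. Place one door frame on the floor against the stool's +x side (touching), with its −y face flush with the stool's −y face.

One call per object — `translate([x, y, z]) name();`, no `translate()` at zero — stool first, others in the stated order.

stool();
translate([262, 0, 0]) door_frame();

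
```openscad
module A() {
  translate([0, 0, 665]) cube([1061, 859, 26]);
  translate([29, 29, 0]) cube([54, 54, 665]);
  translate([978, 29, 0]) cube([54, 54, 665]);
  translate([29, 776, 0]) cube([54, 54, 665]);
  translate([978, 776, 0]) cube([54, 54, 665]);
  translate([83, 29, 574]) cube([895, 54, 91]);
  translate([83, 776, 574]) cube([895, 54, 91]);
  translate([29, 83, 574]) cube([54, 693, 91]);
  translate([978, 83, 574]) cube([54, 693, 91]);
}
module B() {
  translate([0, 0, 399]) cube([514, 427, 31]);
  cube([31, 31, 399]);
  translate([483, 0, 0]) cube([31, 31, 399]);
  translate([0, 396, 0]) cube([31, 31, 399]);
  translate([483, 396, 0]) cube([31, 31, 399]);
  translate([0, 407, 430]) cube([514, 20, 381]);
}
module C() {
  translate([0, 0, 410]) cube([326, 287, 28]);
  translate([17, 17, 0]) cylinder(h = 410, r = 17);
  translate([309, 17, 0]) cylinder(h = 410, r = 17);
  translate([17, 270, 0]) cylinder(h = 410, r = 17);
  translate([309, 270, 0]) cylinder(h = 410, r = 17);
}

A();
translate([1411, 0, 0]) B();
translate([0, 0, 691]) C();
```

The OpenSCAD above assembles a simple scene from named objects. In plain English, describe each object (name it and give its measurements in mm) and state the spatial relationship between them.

A is a rectangular dining table. The top is 1061×859×26 mm with its upper surface at z = 691 mm. It stands on four 54×54 mm square legs, each inset 29 mm from the nearest pair of top edges, running from the floor to the underside of the top. Four apron rails, 54 mm thick and 91 mm tall, run between adjacent legs with their top edges flush with the underside of the top and their outer faces flush with the legs' outer faces.

B is a chair. The seat is a 514×427×31 mm slab with its top at z = 430 mm, on four 31×31 mm corner legs (flush with the seat edges, standing on z = 0). A flat backrest 20 mm thick, 381 mm tall, spans the full seat width and rises from the seat top along its +y edge, rear face flush with the rear of the seat.

C is a four-legged stool. The seat is a 326×287×28 mm slab whose top surface is at z = 438 mm; four round legs, each 34 mm in diameter, run from the floor (z = 0) to the underside of the seat, each leg's axis is inset half a diameter from the nearest pair of seat edges (so the leg's bounding box is flush with the corner).

The chair is on the floor beside the table on its +x side. The stool is on top of the table.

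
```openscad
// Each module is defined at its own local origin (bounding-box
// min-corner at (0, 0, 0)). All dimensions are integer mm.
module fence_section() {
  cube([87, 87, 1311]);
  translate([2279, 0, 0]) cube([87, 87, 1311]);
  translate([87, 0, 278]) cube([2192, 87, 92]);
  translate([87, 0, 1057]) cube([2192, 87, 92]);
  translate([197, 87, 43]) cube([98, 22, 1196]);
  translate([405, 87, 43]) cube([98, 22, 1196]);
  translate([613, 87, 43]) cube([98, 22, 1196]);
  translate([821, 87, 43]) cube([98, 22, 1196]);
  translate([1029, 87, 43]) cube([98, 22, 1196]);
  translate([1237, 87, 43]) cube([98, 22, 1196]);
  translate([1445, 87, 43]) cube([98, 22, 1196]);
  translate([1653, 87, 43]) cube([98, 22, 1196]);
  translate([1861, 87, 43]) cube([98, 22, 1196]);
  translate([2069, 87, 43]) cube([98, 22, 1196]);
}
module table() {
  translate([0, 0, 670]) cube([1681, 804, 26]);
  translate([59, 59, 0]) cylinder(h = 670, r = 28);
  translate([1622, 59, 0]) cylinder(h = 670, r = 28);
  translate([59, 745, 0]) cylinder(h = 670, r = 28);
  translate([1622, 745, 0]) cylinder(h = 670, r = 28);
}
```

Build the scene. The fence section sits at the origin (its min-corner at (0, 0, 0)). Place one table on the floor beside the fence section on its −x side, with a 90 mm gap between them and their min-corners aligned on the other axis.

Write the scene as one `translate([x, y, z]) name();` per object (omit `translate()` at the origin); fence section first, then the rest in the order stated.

fence_section();
translate([-1771, 0, 0]) table();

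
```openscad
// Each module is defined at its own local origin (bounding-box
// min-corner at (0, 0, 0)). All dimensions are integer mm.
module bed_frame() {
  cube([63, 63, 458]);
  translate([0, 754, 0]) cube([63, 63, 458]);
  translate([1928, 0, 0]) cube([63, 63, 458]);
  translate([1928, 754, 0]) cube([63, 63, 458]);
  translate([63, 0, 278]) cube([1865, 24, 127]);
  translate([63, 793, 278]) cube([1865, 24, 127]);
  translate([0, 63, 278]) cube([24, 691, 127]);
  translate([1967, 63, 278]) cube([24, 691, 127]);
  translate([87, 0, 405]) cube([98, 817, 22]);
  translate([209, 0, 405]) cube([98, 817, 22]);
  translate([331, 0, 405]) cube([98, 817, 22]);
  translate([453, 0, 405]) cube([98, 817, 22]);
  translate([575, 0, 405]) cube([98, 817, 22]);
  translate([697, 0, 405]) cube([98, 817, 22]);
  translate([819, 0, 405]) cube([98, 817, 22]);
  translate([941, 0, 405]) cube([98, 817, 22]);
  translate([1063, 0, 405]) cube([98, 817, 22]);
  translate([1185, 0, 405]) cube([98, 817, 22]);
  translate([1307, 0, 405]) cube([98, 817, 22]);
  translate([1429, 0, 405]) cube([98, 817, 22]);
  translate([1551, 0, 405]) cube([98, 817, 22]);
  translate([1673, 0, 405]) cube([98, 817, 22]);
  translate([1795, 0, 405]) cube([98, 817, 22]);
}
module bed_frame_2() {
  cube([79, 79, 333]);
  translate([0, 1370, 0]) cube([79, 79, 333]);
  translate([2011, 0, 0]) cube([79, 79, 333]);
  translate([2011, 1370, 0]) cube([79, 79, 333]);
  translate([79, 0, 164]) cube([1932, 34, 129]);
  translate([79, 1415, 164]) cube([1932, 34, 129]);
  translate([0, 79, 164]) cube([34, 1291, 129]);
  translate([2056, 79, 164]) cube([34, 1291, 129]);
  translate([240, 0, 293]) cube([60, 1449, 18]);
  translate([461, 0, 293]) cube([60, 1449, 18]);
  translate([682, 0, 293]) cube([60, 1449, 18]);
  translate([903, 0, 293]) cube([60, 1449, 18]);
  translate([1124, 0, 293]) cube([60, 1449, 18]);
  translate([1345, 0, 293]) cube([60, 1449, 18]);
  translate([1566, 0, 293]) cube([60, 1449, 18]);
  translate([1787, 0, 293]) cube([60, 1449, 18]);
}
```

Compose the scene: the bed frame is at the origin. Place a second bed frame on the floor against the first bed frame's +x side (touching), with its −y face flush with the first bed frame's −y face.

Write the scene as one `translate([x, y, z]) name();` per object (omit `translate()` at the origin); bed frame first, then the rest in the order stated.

bed_frame();
translate([1991, 0, 0]) bed_frame_2();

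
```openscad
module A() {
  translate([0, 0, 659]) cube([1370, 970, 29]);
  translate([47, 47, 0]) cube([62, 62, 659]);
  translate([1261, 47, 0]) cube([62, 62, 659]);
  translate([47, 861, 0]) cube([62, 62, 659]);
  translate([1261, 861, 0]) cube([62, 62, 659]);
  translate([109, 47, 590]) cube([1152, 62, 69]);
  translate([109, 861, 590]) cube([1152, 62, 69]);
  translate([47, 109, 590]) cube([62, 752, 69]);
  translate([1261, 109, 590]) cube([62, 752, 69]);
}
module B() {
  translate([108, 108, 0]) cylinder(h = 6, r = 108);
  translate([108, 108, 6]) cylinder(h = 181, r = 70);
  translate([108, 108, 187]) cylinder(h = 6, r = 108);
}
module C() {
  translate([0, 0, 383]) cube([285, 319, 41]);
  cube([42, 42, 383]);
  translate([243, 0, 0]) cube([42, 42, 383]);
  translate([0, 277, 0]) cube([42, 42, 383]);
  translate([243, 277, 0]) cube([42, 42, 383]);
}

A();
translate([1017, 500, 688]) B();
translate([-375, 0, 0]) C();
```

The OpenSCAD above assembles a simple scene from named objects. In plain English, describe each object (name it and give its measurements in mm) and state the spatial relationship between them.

A is a rectangular dining table. The top is 1370×970×29 mm with its upper surface at z = 688 mm. It stands on four 62×62 mm square legs, each inset 47 mm from the nearest pair of top edges, running from the floor to the underside of the top. Four apron rails, 62 mm thick and 69 mm tall, run between adjacent legs with their top edges flush with the underside of the top and their outer faces flush with the legs' outer faces.

B is a spool: two coaxial disc flanges of radius 108 mm and thickness 6 mm, joined by a core cylinder of radius 70 mm and height 181 mm. The lower flange rests on z = 0 and the three cylinders share a vertical axis.

C is a four-legged stool. The seat is 285×319 mm, 41 mm thick, top at z = 424 mm. It stands on four square legs, each 42×42 mm in cross-section, from z = 0 to the seat underside, each flush with a corner of the seat.

The spool is on top of the table. The stool is on the floor beside the table on its −x side.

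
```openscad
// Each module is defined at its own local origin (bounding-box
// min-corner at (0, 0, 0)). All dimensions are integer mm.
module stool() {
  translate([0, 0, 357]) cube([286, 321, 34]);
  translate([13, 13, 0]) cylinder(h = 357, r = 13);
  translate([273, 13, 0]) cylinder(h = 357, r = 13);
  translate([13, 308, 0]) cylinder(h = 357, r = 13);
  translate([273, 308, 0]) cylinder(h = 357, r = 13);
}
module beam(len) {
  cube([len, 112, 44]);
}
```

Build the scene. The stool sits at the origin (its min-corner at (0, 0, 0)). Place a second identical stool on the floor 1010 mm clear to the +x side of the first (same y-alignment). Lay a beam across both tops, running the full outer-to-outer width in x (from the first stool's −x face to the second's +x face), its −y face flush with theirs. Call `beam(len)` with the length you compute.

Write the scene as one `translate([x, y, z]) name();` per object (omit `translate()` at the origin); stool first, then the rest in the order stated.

stool();
translate([1296, 0, 0]) stool();
translate([0, 0, 391]) beam(1582);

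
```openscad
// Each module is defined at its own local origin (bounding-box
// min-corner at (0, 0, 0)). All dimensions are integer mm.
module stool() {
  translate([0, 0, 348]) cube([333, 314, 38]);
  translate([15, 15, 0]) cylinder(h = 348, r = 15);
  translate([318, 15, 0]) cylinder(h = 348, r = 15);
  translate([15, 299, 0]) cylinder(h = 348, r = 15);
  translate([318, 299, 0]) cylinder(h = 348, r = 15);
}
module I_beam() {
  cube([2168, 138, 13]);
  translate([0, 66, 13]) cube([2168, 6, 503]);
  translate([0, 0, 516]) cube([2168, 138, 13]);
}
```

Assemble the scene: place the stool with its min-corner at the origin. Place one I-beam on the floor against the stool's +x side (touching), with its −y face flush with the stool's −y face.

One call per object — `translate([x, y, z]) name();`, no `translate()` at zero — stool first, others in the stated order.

stool();
translate([333, 0, 0]) I_beam();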